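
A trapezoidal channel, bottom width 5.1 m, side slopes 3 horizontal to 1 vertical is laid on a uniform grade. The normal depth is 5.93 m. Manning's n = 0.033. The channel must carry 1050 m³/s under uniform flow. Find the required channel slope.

S = 0.0139

With bottom width b = 5.1 m and side slope z = 3: A = (b + zy)y = (5.1 + 3×5.93)×5.93 = 135.7 m²; P = b + 2y√(1+z²) = 5.1 + 2×5.93×3.162 = 42.6 m.
Hydraulic radius R = A/P = 135.7/42.6 = 3.186 m.
From Manning's equation, S = [nQ / (1 A R^(2/3))]² = [0.033 × 1050 / (1 × 135.7 × 3.186^(2/3))]² = 0.0139.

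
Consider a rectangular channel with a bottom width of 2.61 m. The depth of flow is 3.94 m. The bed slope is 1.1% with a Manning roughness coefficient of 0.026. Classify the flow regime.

Flow area A = b·y = 2.61 × 3.94 = 10.28 m². Wetted perimeter P = b + 2y = 2.61 + 2×3.94 = 10.49 m.
Hydraulic radius R = A/P = 10.28/10.49 = 0.9803 m.
V = (1/n) R^(2/3) √S = (1/0.026) × 0.9803^(2/3) × √0.011 = 3.981 m/s. Hydraulic depth D_h = A/T = 10.28/2.61 = 3.94 m.
Froude number Fr = V/√(g·D_h) = 3.981/√(9.81×3.94) = 0.64, which is less than 1, so the flow is subcritical.

subcritical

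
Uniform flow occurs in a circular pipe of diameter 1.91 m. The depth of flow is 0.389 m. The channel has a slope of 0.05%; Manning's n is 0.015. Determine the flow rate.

Q = 0.237 m³/s

For a circular section of diameter D = 1.91 m at depth y = 0.389 m, the central angle is θ = 2 arccos(1 − 2y/D) = 1.873 rad. Then A = (D²/8)(θ − sin θ) = 0.4187 m² and P = Dθ/2 = 1.789 m.
Hydraulic radius R = A/P = 0.4187/1.789 = 0.2341 m.
Manning's equation: Q = (1/n) A R^(2/3) S^(1/2) = (1/0.015) × 0.4187 × 0.2341^(2/3) × 0.0005^(1/2) = 0.237 m³/s.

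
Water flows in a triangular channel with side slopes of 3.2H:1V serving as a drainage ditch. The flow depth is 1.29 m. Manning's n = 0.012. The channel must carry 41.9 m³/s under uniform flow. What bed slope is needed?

For a triangular section with side slope z = 3.2: A = zy² = 3.2×1.29² = 5.325 m²; P = 2y√(1+z²) = 2×1.29×3.353 = 8.65 m.
Hydraulic radius R = A/P = 5.325/8.65 = 0.6156 m.
From Manning's equation, S = [nQ / (1 A R^(2/3))]² = [0.012 × 41.9 / (1 × 5.325 × 0.6156^(2/3))]² = 0.017.

S = 0.017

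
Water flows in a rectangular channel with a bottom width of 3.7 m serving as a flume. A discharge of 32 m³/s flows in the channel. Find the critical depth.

For a rectangular channel, critical depth y_c = (q²/g)^(1/3) where q = Q/b = 32/3.7 = 8.649 m²/s.
So y_c = (8.649²/9.81)^(1/3) = 1.97 m.

y_c = 1.97 m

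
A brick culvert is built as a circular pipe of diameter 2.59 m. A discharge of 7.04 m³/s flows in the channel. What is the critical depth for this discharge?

y_c = 1.19 m

At critical depth, Q² T / (g A³) = 1, i.e. A³/T = Q²/g = 7.04²/9.81 = 5.052.
Try y = 0.872 m: A³/T = 1.546 — short.
Try y = 1.44 m: A³/T = 10.59 — over.
Try y = 1.19 m: A³/T = 5.109 — matches.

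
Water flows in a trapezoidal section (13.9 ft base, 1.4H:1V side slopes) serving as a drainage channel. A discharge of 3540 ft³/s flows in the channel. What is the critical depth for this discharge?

At critical depth, Q² T / (g A³) = 1, i.e. A³/T = Q²/g = 3540²/32.2 = 389200.
Try y = 6.74 ft: A³/T = 118700 — too small.
Try y = 11.7 ft: A³/T = 953000 — too large.
Try y = 9.28 ft: A³/T = 389700 — close enough.

y_c = 9.28 ft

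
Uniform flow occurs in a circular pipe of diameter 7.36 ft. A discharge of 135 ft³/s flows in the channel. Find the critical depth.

At critical depth, Q² T / (g A³) = 1, i.e. A³/T = Q²/g = 135²/32.2 = 566.
At y = 3.38 ft: A³/T = 944.9 — too large.
At y = 2.05 ft: A³/T = 137.5 — too small.
At y = 2.96 ft: A³/T = 568.3 — matches.

y_c = 2.96 ft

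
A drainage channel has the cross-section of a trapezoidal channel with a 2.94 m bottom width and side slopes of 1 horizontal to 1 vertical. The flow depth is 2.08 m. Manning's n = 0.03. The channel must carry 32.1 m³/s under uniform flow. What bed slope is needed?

S = 0.0068

With bottom width b = 2.94 m and side slope z = 1: A = (b + zy)y = (2.94 + 1×2.08)×2.08 = 10.44 m²; P = b + 2y√(1+z²) = 2.94 + 2×2.08×1.414 = 8.823 m.
Hydraulic radius R = A/P = 10.44/8.823 = 1.183 m.
From Manning's equation, S = [nQ / (1 A R^(2/3))]² = [0.03 × 32.1 / (1 × 10.44 × 1.183^(2/3))]² = 0.0068.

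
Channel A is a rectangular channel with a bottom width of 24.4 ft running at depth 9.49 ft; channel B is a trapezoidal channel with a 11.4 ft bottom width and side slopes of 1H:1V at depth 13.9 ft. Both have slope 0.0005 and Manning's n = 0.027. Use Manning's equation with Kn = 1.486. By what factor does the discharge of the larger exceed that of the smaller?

Channel A: Flow area A = b·y = 24.4 × 9.49 = 231.6 ft². Wetted perimeter P = b + 2y = 24.4 + 2×9.49 = 43.38 ft. Hydraulic radius R = A/P = 231.6/43.38 = 5.338 ft. Q_A = (1.486/0.027)·231.6·5.338^(2/3)·√0.0005 = 870.4 ft³/s.
Channel B: With bottom width b = 11.4 ft and side slope z = 1: A = (b + zy)y = (11.4 + 1×13.9)×13.9 = 351.7 ft²; P = b + 2y√(1+z²) = 11.4 + 2×13.9×1.414 = 50.72 ft. Hydraulic radius R = A/P = 351.7/50.72 = 6.934 ft. Q_B = (1.486/0.027)·351.7·6.934^(2/3)·√0.0005 = 1574 ft³/s.
The larger discharge is 1574 ft³/s and the smaller is 870.4 ft³/s; the ratio is 1.81.

1.81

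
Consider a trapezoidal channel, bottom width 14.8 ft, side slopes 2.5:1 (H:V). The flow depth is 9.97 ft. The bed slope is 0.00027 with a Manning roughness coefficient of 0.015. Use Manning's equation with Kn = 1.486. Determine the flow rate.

Q = 2080 ft³/s

With bottom width b = 14.8 ft and side slope z = 2.5: A = (b + zy)y = (14.8 + 2.5×9.97)×9.97 = 396.1 ft²; P = b + 2y√(1+z²) = 14.8 + 2×9.97×2.693 = 68.49 ft.
Hydraulic radius R = A/P = 396.1/68.49 = 5.783 ft.
Manning's equation: Q = (1.486/n) A R^(2/3) S^(1/2) = (1.486/0.015) × 396.1 × 5.783^(2/3) × 0.00027^(1/2) = 2080 ft³/s.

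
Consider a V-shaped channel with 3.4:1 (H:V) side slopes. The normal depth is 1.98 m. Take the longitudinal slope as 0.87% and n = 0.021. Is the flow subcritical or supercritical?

supercritical

For a triangular section with side slope z = 3.4: A = zy² = 3.4×1.98² = 13.33 m²; P = 2y√(1+z²) = 2×1.98×3.544 = 14.03 m.
Hydraulic radius R = A/P = 13.33/14.03 = 0.9498 m.
V = (1/n) R^(2/3) √S = (1/0.021) × 0.9498^(2/3) × √0.0087 = 4.292 m/s. Hydraulic depth D_h = A/T = 13.33/13.46 = 0.99 m.
Froude number Fr = V/√(g·D_h) = 4.292/√(9.81×0.99) = 1.38, which is greater than 1, so the flow is supercritical.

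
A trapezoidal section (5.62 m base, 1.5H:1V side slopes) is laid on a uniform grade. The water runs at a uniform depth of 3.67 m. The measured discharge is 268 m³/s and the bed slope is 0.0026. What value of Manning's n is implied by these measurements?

n = 0.013

With bottom width b = 5.62 m and side slope z = 1.5: A = (b + zy)y = (5.62 + 1.5×3.67)×3.67 = 40.83 m²; P = b + 2y√(1+z²) = 5.62 + 2×3.67×1.803 = 18.85 m.
Hydraulic radius R = A/P = 40.83/18.85 = 2.166 m.
Rearranging Manning's equation: n = (1/Q) A R^(2/3) S^(1/2) = (1/268) × 40.83 × 2.166^(2/3) × √0.0026 = 0.013.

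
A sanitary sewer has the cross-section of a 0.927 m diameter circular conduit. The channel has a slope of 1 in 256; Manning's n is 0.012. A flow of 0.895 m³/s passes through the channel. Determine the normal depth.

y_n = 0.558 m

Manning's equation rearranged: A R^(2/3) = nQ / (1·√S) = 0.012 × 0.895 / (√0.003906) = 0.1718.
At y = 0.394 m: A R^(2/3) = 0.0958 — low.
At y = 0.672 m: A R^(2/3) = 0.2229 — high.
At y = 0.558 m: A R^(2/3) = 0.1719 — ≈ 0.1718.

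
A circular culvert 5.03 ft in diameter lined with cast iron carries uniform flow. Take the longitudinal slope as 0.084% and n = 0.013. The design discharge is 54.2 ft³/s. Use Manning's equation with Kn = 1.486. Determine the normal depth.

Manning's equation rearranged: A R^(2/3) = nQ / (1.486·√S) = 0.013 × 54.2 / (1.486 × √0.00084) = 16.36.
At y = 2.21 ft: A R^(2/3) = 9.242 — too small.
At y = 3.41 ft: A R^(2/3) = 18.57 — too large.
At y = 3.12 ft: A R^(2/3) = 16.35 — ≈ 16.36.

y_n = 3.12 ft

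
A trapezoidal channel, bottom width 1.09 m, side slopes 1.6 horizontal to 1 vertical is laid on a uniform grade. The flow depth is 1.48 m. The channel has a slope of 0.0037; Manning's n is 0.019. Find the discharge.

Q = 13.7 m³/s

With bottom width b = 1.09 m and side slope z = 1.6: A = (b + zy)y = (1.09 + 1.6×1.48)×1.48 = 5.118 m²; P = b + 2y√(1+z²) = 1.09 + 2×1.48×1.887 = 6.675 m.
Hydraulic radius R = A/P = 5.118/6.675 = 0.7667 m.
Manning's equation: Q = (1/n) A R^(2/3) S^(1/2) = (1/0.019) × 5.118 × 0.7667^(2/3) × 0.0037^(1/2) = 13.7 m³/s.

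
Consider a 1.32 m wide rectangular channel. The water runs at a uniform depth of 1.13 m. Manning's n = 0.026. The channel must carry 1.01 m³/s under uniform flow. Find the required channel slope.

Flow area A = b·y = 1.32 × 1.13 = 1.492 m². Wetted perimeter P = b + 2y = 1.32 + 2×1.13 = 3.58 m.
Hydraulic radius R = A/P = 1.492/3.58 = 0.4166 m.
From Manning's equation, S = [nQ / (1 A R^(2/3))]² = [0.026 × 1.01 / (1 × 1.492 × 0.4166^(2/3))]² = 0.000996.

S = 0.000996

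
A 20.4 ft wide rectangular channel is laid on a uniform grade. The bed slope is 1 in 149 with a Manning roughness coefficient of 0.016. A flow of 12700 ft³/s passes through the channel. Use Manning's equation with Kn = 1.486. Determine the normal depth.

y_n = 22.4 ft

Manning's equation rearranged: A R^(2/3) = nQ / (1.486·√S) = 0.016 × 12700 / (1.486 × √0.006711) = 1669.
At y = 26.4 ft: A R^(2/3) = 2037 — over.
At y = 16.6 ft: A R^(2/3) = 1157 — short.
At y = 22.4 ft: A R^(2/3) = 1674 — matches.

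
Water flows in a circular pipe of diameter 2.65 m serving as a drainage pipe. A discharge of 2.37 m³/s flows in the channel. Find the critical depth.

y_c = 0.671 m

At critical depth, Q² T / (g A³) = 1, i.e. A³/T = Q²/g = 2.37²/9.81 = 0.5726.
Try y = 0.79 m: A³/T = 1.083 — high.
Try y = 0.504 m: A³/T = 0.1876 — low.
Try y = 0.671 m: A³/T = 0.5741 — ≈ 0.5726.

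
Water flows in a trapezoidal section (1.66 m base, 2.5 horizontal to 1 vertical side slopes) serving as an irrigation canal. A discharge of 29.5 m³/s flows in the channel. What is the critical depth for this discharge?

y_c = 1.65 m

At critical depth, Q² T / (g A³) = 1, i.e. A³/T = Q²/g = 29.5²/9.81 = 88.71.
At y = 2.01 m: A³/T = 207.2 — high.
At y = 1.65 m: A³/T = 87.76 — matches.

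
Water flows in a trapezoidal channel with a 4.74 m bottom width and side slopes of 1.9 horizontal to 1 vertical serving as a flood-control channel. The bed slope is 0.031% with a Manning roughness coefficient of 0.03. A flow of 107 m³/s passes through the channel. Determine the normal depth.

Manning's equation rearranged: A R^(2/3) = nQ / (1·√S) = 0.03 × 107 / (√0.00031) = 182.3.
Try y = 4.54 m: A R^(2/3) = 111.9 — too small.
Try y = 6.49 m: A R^(2/3) = 250.4 — too large.
Try y = 5.65 m: A R^(2/3) = 182.5 — ≈ 182.3.

y_n = 5.65 m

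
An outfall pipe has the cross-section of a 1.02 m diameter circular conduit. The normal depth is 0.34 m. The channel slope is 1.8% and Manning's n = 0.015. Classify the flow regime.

supercritical

For a circular section of diameter D = 1.02 m at depth y = 0.34 m, the central angle is θ = 2 arccos(1 − 2y/D) = 2.462 rad. Then A = (D²/8)(θ − sin θ) = 0.2384 m² and P = Dθ/2 = 1.256 m.
Hydraulic radius R = A/P = 0.2384/1.256 = 0.1899 m.
V = (1/n) R^(2/3) √S = (1/0.015) × 0.1899^(2/3) × √0.018 = 2.955 m/s. Hydraulic depth D_h = A/T = 0.2384/0.9617 = 0.2479 m.
Froude number Fr = V/√(g·D_h) = 2.955/√(9.81×0.2479) = 1.89, which is greater than 1, so the flow is supercritical.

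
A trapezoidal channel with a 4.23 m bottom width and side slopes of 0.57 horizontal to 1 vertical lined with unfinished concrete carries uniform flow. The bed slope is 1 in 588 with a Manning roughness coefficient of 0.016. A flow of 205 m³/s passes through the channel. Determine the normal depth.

Manning's equation rearranged: A R^(2/3) = nQ / (1·√S) = 0.016 × 205 / (√0.001701) = 79.54.
Trying y = 4.71 m: A R^(2/3) = 54.43 — low.
Trying y = 7.08 m: A R^(2/3) = 117.7 — high.
Trying y = 5.77 m: A R^(2/3) = 79.43 — matches.

y_n = 5.77 m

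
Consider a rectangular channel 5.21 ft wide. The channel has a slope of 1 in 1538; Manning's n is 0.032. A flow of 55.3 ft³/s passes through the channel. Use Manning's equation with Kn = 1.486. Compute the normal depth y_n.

y_n = 6.02 ft

Manning's equation rearranged: A R^(2/3) = nQ / (1.486·√S) = 0.032 × 55.3 / (1.486 × √0.0006502) = 46.7.
Trying y = 7.41 ft: A R^(2/3) = 59.79 — high.
Trying y = 6.02 ft: A R^(2/3) = 46.72 — matches.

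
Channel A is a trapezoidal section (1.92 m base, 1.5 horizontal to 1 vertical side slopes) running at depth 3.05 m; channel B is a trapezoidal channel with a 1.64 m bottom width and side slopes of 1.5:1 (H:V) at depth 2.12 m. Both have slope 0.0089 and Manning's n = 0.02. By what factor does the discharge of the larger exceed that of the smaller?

Channel A: With bottom width b = 1.92 m and side slope z = 1.5: A = (b + zy)y = (1.92 + 1.5×3.05)×3.05 = 19.81 m²; P = b + 2y√(1+z²) = 1.92 + 2×3.05×1.803 = 12.92 m. Hydraulic radius R = A/P = 19.81/12.92 = 1.534 m. Q_A = (1/0.02)·19.81·1.534^(2/3)·√0.0089 = 124.3 m³/s.
Channel B: With bottom width b = 1.64 m and side slope z = 1.5: A = (b + zy)y = (1.64 + 1.5×2.12)×2.12 = 10.22 m²; P = b + 2y√(1+z²) = 1.64 + 2×2.12×1.803 = 9.284 m. Hydraulic radius R = A/P = 10.22/9.284 = 1.101 m. Q_B = (1/0.02)·10.22·1.101^(2/3)·√0.0089 = 51.38 m³/s.
The larger discharge is 124.3 m³/s and the smaller is 51.38 m³/s; the ratio is 2.42.

2.42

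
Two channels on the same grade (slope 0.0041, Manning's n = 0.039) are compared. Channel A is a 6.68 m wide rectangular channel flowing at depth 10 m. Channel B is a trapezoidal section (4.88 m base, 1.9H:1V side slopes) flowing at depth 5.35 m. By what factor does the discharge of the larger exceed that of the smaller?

Channel A: Flow area A = b·y = 6.68 × 10 = 66.8 m². Wetted perimeter P = b + 2y = 6.68 + 2×10 = 26.68 m. Hydraulic radius R = A/P = 66.8/26.68 = 2.504 m. Q_A = (1/0.039)·66.8·2.504^(2/3)·√0.0041 = 202.2 m³/s.
Channel B: With bottom width b = 4.88 m and side slope z = 1.9: A = (b + zy)y = (4.88 + 1.9×5.35)×5.35 = 80.49 m²; P = b + 2y√(1+z²) = 4.88 + 2×5.35×2.147 = 27.85 m. Hydraulic radius R = A/P = 80.49/27.85 = 2.89 m. Q_B = (1/0.039)·80.49·2.89^(2/3)·√0.0041 = 268.1 m³/s.
The larger discharge is 268.1 m³/s and the smaller is 202.2 m³/s; the ratio is 1.33.

1.33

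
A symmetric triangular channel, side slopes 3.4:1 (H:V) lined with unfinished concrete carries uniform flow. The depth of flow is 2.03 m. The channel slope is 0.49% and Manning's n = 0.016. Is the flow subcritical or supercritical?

supercritical

For a triangular section with side slope z = 3.4: A = zy² = 3.4×2.03² = 14.01 m²; P = 2y√(1+z²) = 2×2.03×3.544 = 14.39 m.
Hydraulic radius R = A/P = 14.01/14.39 = 0.9738 m.
V = (1/n) R^(2/3) √S = (1/0.016) × 0.9738^(2/3) × √0.0049 = 4.298 m/s. Hydraulic depth D_h = A/T = 14.01/13.8 = 1.015 m.
Froude number Fr = V/√(g·D_h) = 4.298/√(9.81×1.015) = 1.36, which is greater than 1, so the flow is supercritical.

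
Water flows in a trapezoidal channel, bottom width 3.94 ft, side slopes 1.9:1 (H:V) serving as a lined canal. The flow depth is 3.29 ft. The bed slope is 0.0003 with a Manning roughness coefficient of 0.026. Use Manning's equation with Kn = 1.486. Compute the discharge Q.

With bottom width b = 3.94 ft and side slope z = 1.9: A = (b + zy)y = (3.94 + 1.9×3.29)×3.29 = 33.53 ft²; P = b + 2y√(1+z²) = 3.94 + 2×3.29×2.147 = 18.07 ft.
Hydraulic radius R = A/P = 33.53/18.07 = 1.856 ft.
Manning's equation: Q = (1.486/n) A R^(2/3) S^(1/2) = (1.486/0.026) × 33.53 × 1.856^(2/3) × 0.0003^(1/2) = 50.1 ft³/s.

Q = 50.1 ft³/s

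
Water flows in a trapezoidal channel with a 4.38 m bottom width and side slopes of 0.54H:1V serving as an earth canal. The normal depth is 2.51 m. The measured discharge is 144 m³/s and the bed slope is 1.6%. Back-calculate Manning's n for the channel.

With bottom width b = 4.38 m and side slope z = 0.54: A = (b + zy)y = (4.38 + 0.54×2.51)×2.51 = 14.4 m²; P = b + 2y√(1+z²) = 4.38 + 2×2.51×1.136 = 10.09 m.
Hydraulic radius R = A/P = 14.4/10.09 = 1.427 m.
Rearranging Manning's equation: n = (1/Q) A R^(2/3) S^(1/2) = (1/144) × 14.4 × 1.427^(2/3) × √0.016 = 0.016.

n = 0.016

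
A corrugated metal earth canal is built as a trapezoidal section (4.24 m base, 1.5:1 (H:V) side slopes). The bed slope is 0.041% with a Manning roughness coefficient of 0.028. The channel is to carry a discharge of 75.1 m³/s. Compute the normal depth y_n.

Manning's equation rearranged: A R^(2/3) = nQ / (1·√S) = 0.028 × 75.1 / (√0.00041) = 103.8.
Trying y = 3.63 m: A R^(2/3) = 56.34 — short.
Trying y = 5.85 m: A R^(2/3) = 158.6 — over.
Trying y = 4.83 m: A R^(2/3) = 103.9 — matches.

y_n = 4.83 m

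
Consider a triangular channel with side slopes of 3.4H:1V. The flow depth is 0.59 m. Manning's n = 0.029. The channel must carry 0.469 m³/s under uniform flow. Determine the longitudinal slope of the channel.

For a triangular section with side slope z = 3.4: A = zy² = 3.4×0.59² = 1.184 m²; P = 2y√(1+z²) = 2×0.59×3.544 = 4.182 m.
Hydraulic radius R = A/P = 1.184/4.182 = 0.283 m.
From Manning's equation, S = [nQ / (1 A R^(2/3))]² = [0.029 × 0.469 / (1 × 1.184 × 0.283^(2/3))]² = 0.000711.

S = 0.000711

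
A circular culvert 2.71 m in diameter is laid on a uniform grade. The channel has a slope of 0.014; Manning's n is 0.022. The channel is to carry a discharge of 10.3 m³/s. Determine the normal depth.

y_n = 1.24 m

Manning's equation rearranged: A R^(2/3) = nQ / (1·√S) = 0.022 × 10.3 / (√0.014) = 1.915.
At y = 0.975 m: A R^(2/3) = 1.232 — short.
At y = 1.39 m: A R^(2/3) = 2.323 — over.
At y = 1.24 m: A R^(2/3) = 1.909 — matches.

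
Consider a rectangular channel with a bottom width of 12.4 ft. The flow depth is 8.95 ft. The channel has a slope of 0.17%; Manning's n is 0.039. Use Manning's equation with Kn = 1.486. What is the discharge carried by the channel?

Q = 414 ft³/s

Flow area A = b·y = 12.4 × 8.95 = 111 ft². Wetted perimeter P = b + 2y = 12.4 + 2×8.95 = 30.3 ft.
Hydraulic radius R = A/P = 111/30.3 = 3.663 ft.
Manning's equation: Q = (1.486/n) A R^(2/3) S^(1/2) = (1.486/0.039) × 111 × 3.663^(2/3) × 0.0017^(1/2) = 414 ft³/s.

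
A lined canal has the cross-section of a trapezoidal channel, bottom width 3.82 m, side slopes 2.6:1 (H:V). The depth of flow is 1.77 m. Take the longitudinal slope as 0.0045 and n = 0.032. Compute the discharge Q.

With bottom width b = 3.82 m and side slope z = 2.6: A = (b + zy)y = (3.82 + 2.6×1.77)×1.77 = 14.91 m²; P = b + 2y√(1+z²) = 3.82 + 2×1.77×2.786 = 13.68 m.
Hydraulic radius R = A/P = 14.91/13.68 = 1.09 m.
Manning's equation: Q = (1/n) A R^(2/3) S^(1/2) = (1/0.032) × 14.91 × 1.09^(2/3) × 0.0045^(1/2) = 33.1 m³/s.

Q = 33.1 m³/s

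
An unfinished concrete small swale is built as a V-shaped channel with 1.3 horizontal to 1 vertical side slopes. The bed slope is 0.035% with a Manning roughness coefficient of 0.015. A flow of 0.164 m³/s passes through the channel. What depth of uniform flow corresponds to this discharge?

y_n = 0.534 m

Manning's equation rearranged: A R^(2/3) = nQ / (1·√S) = 0.015 × 0.164 / (√0.00035) = 0.1315.
Trying y = 0.68 m: A R^(2/3) = 0.2508 — over.
Trying y = 0.534 m: A R^(2/3) = 0.1316 — matches.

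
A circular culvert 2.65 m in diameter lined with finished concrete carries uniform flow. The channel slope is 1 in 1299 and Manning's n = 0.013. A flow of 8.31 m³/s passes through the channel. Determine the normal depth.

Manning's equation rearranged: A R^(2/3) = nQ / (1·√S) = 0.013 × 8.31 / (√0.0007698) = 3.894.
Trying y = 1.55 m: A R^(2/3) = 2.707 — short.
Trying y = 2.26 m: A R^(2/3) = 4.33 — over.
Trying y = 2.02 m: A R^(2/3) = 3.894 — matches.

y_n = 2.02 m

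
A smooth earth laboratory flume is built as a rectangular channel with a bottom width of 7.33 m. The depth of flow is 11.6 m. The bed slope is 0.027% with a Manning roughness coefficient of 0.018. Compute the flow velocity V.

V = 1.81 m/s

Flow area A = b·y = 7.33 × 11.6 = 85.03 m². Wetted perimeter P = b + 2y = 7.33 + 2×11.6 = 30.53 m.
Hydraulic radius R = A/P = 85.03/30.53 = 2.785 m.
From Manning's equation, V = (1/n) R^(2/3) S^(1/2) = (1/0.018) × 2.785^(2/3) × 0.00027^(1/2) = 1.81 m/s.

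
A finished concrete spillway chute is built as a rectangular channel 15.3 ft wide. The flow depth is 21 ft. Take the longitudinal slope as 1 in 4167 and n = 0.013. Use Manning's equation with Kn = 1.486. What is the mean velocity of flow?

V = 5.59 ft/s

Flow area A = b·y = 15.3 × 21 = 321.3 ft². Wetted perimeter P = b + 2y = 15.3 + 2×21 = 57.3 ft.
Hydraulic radius R = A/P = 321.3/57.3 = 5.607 ft.
From Manning's equation, V = (1.486/n) R^(2/3) S^(1/2) = (1.486/0.013) × 5.607^(2/3) × 0.00024^(1/2) = 5.59 ft/s.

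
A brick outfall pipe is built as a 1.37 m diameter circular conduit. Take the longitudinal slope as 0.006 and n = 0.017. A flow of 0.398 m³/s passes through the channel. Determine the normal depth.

y_n = 0.322 m

Manning's equation rearranged: A R^(2/3) = nQ / (1·√S) = 0.017 × 0.398 / (√0.006) = 0.08735.
Trying y = 0.258 m: A R^(2/3) = 0.05593 — short.
Trying y = 0.388 m: A R^(2/3) = 0.1263 — over.
Trying y = 0.322 m: A R^(2/3) = 0.08743 — close enough.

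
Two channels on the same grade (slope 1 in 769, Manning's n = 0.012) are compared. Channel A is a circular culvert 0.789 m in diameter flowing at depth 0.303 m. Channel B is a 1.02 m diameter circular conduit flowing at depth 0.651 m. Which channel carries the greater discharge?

channel B

Channel A: For a circular section of diameter D = 0.789 m at depth y = 0.303 m, the central angle is θ = 2 arccos(1 − 2y/D) = 2.673 rad. Then A = (D²/8)(θ − sin θ) = 0.1729 m² and P = Dθ/2 = 1.055 m. Hydraulic radius R = A/P = 0.1729/1.055 = 0.164 m. Q_A = (1/0.012)·0.1729·0.164^(2/3)·√0.0013 = 0.1557 m³/s.
Channel B: For a circular section of diameter D = 1.02 m at depth y = 0.651 m, the central angle is θ = 2 arccos(1 − 2y/D) = 3.702 rad. Then A = (D²/8)(θ − sin θ) = 0.5505 m² and P = Dθ/2 = 1.888 m. Hydraulic radius R = A/P = 0.5505/1.888 = 0.2916 m. Q_B = (1/0.012)·0.5505·0.2916^(2/3)·√0.0013 = 0.7275 m³/s.
Q_A = 0.1557 m³/s vs Q_B = 0.7275 m³/s, so channel B carries more.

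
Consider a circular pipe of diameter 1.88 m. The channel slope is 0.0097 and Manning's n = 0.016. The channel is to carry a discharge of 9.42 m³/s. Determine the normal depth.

Manning's equation rearranged: A R^(2/3) = nQ / (1·√S) = 0.016 × 9.42 / (√0.0097) = 1.53.
At y = 1.54 m: A R^(2/3) = 1.677 — high.
At y = 1.06 m: A R^(2/3) = 1.023 — low.
At y = 1.41 m: A R^(2/3) = 1.53 — matches.

y_n = 1.41 m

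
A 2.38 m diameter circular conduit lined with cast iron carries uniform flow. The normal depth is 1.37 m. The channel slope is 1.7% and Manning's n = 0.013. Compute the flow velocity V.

For a circular section of diameter D = 2.38 m at depth y = 1.37 m, the central angle is θ = 2 arccos(1 − 2y/D) = 3.445 rad. Then A = (D²/8)(θ − sin θ) = 2.651 m² and P = Dθ/2 = 4.1 m.
Hydraulic radius R = A/P = 2.651/4.1 = 0.6466 m.
From Manning's equation, V = (1/n) R^(2/3) S^(1/2) = (1/0.013) × 0.6466^(2/3) × 0.017^(1/2) = 7.5 m/s.

V = 7.5 m/s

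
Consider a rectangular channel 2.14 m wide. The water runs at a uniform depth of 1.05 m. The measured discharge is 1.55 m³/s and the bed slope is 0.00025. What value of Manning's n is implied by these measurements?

n = 0.015

Flow area A = b·y = 2.14 × 1.05 = 2.247 m². Wetted perimeter P = b + 2y = 2.14 + 2×1.05 = 4.24 m.
Hydraulic radius R = A/P = 2.247/4.24 = 0.53 m.
Rearranging Manning's equation: n = (1/Q) A R^(2/3) S^(1/2) = (1/1.55) × 2.247 × 0.53^(2/3) × √0.00025 = 0.015.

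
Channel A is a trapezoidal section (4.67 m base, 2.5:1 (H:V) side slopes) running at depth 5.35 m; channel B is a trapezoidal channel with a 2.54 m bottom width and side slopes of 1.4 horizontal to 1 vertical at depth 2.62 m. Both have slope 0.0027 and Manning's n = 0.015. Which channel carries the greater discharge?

Channel A: With bottom width b = 4.67 m and side slope z = 2.5: A = (b + zy)y = (4.67 + 2.5×5.35)×5.35 = 96.54 m²; P = b + 2y√(1+z²) = 4.67 + 2×5.35×2.693 = 33.48 m. Hydraulic radius R = A/P = 96.54/33.48 = 2.883 m. Q_A = (1/0.015)·96.54·2.883^(2/3)·√0.0027 = 677.5 m³/s.
Channel B: With bottom width b = 2.54 m and side slope z = 1.4: A = (b + zy)y = (2.54 + 1.4×2.62)×2.62 = 16.26 m²; P = b + 2y√(1+z²) = 2.54 + 2×2.62×1.72 = 11.56 m. Hydraulic radius R = A/P = 16.26/11.56 = 1.408 m. Q_B = (1/0.015)·16.26·1.408^(2/3)·√0.0027 = 70.77 m³/s.
Q_A = 677.5 m³/s vs Q_B = 70.77 m³/s, so channel A carries more.

channel A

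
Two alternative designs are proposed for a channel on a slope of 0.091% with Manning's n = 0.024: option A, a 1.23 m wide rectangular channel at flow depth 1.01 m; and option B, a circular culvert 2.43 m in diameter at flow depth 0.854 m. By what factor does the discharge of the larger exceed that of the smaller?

1.35

Channel A: Flow area A = b·y = 1.23 × 1.01 = 1.242 m². Wetted perimeter P = b + 2y = 1.23 + 2×1.01 = 3.25 m. Hydraulic radius R = A/P = 1.242/3.25 = 0.3822 m. Q_A = (1/0.024)·1.242·0.3822^(2/3)·√0.00091 = 0.8224 m³/s.
Channel B: For a circular section of diameter D = 2.43 m at depth y = 0.854 m, the central angle is θ = 2 arccos(1 − 2y/D) = 2.538 rad. Then A = (D²/8)(θ − sin θ) = 1.455 m² and P = Dθ/2 = 3.084 m. Hydraulic radius R = A/P = 1.455/3.084 = 0.4717 m. Q_B = (1/0.024)·1.455·0.4717^(2/3)·√0.00091 = 1.108 m³/s.
The larger discharge is 1.108 m³/s and the smaller is 0.8224 m³/s; the ratio is 1.35.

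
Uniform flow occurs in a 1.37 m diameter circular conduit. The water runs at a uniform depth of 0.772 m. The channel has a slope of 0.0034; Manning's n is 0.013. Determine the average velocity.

V = 2.3 m/s

For a circular section of diameter D = 1.37 m at depth y = 0.772 m, the central angle is θ = 2 arccos(1 − 2y/D) = 3.396 rad. Then A = (D²/8)(θ − sin θ) = 0.8559 m² and P = Dθ/2 = 2.326 m.
Hydraulic radius R = A/P = 0.8559/2.326 = 0.3679 m.
From Manning's equation, V = (1/n) R^(2/3) S^(1/2) = (1/0.013) × 0.3679^(2/3) × 0.0034^(1/2) = 2.3 m/s.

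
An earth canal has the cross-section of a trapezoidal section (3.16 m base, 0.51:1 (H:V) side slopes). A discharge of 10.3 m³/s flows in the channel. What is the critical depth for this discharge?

y_c = 0.972 m

At critical depth, Q² T / (g A³) = 1, i.e. A³/T = Q²/g = 10.3²/9.81 = 10.81.
Try y = 0.795 m: A³/T = 5.735 — short.
Try y = 1.09 m: A³/T = 15.55 — over.
Try y = 0.972 m: A³/T = 10.81 — matches.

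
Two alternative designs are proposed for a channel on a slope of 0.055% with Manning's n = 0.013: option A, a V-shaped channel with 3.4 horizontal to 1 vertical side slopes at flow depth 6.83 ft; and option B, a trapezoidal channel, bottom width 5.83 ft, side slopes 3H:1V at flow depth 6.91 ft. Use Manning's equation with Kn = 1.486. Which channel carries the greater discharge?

Channel A: For a triangular section with side slope z = 3.4: A = zy² = 3.4×6.83² = 158.6 ft²; P = 2y√(1+z²) = 2×6.83×3.544 = 48.41 ft. Hydraulic radius R = A/P = 158.6/48.41 = 3.276 ft. Q_A = (1.486/0.013)·158.6·3.276^(2/3)·√0.00055 = 937.9 ft³/s.
Channel B: With bottom width b = 5.83 ft and side slope z = 3: A = (b + zy)y = (5.83 + 3×6.91)×6.91 = 183.5 ft²; P = b + 2y√(1+z²) = 5.83 + 2×6.91×3.162 = 49.53 ft. Hydraulic radius R = A/P = 183.5/49.53 = 3.705 ft. Q_B = (1.486/0.013)·183.5·3.705^(2/3)·√0.00055 = 1178 ft³/s.
Q_A = 937.9 ft³/s vs Q_B = 1178 ft³/s, so channel B carries more.

channel B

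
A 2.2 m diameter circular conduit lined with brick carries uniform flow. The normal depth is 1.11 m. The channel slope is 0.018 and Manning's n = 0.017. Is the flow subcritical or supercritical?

supercritical

For a circular section of diameter D = 2.2 m at depth y = 1.11 m, the central angle is θ = 2 arccos(1 − 2y/D) = 3.16 rad. Then A = (D²/8)(θ − sin θ) = 1.923 m² and P = Dθ/2 = 3.476 m.
Hydraulic radius R = A/P = 1.923/3.476 = 0.5532 m.
V = (1/n) R^(2/3) √S = (1/0.017) × 0.5532^(2/3) × √0.018 = 5.318 m/s. Hydraulic depth D_h = A/T = 1.923/2.2 = 0.874 m.
Froude number Fr = V/√(g·D_h) = 5.318/√(9.81×0.874) = 1.82, which is greater than 1, so the flow is supercritical.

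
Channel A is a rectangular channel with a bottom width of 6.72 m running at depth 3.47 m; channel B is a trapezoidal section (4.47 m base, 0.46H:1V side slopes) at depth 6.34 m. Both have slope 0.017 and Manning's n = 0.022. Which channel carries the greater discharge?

channel B

Channel A: Flow area A = b·y = 6.72 × 3.47 = 23.32 m². Wetted perimeter P = b + 2y = 6.72 + 2×3.47 = 13.66 m. Hydraulic radius R = A/P = 23.32/13.66 = 1.707 m. Q_A = (1/0.022)·23.32·1.707^(2/3)·√0.017 = 197.4 m³/s.
Channel B: With bottom width b = 4.47 m and side slope z = 0.46: A = (b + zy)y = (4.47 + 0.46×6.34)×6.34 = 46.83 m²; P = b + 2y√(1+z²) = 4.47 + 2×6.34×1.101 = 18.43 m. Hydraulic radius R = A/P = 46.83/18.43 = 2.541 m. Q_B = (1/0.022)·46.83·2.541^(2/3)·√0.017 = 516.9 m³/s.
Q_A = 197.4 m³/s vs Q_B = 516.9 m³/s, so channel B carries more.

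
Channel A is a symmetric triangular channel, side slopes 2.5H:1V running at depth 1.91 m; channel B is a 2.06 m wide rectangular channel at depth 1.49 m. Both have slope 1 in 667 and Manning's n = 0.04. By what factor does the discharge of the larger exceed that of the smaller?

3.82

Channel A: For a triangular section with side slope z = 2.5: A = zy² = 2.5×1.91² = 9.12 m²; P = 2y√(1+z²) = 2×1.91×2.693 = 10.29 m. Hydraulic radius R = A/P = 9.12/10.29 = 0.8867 m. Q_A = (1/0.04)·9.12·0.8867^(2/3)·√0.001499 = 8.148 m³/s.
Channel B: Flow area A = b·y = 2.06 × 1.49 = 3.069 m². Wetted perimeter P = b + 2y = 2.06 + 2×1.49 = 5.04 m. Hydraulic radius R = A/P = 3.069/5.04 = 0.609 m. Q_B = (1/0.04)·3.069·0.609^(2/3)·√0.001499 = 2.135 m³/s.
The larger discharge is 8.148 m³/s and the smaller is 2.135 m³/s; the ratio is 3.82.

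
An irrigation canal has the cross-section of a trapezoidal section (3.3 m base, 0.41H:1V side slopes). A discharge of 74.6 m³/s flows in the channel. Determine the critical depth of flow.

y_c = 3.24 m

At critical depth, Q² T / (g A³) = 1, i.e. A³/T = Q²/g = 74.6²/9.81 = 567.3.
At y = 2.43 m: A³/T = 215 — low.
At y = 3.9 m: A³/T = 1073 — high.
At y = 3.24 m: A³/T = 566.1 — close enough.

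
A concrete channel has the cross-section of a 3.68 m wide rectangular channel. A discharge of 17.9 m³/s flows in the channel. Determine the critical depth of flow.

For a rectangular channel, critical depth y_c = (q²/g)^(1/3) where q = Q/b = 17.9/3.68 = 4.864 m²/s.
So y_c = (4.864²/9.81)^(1/3) = 1.34 m.

y_c = 1.34 m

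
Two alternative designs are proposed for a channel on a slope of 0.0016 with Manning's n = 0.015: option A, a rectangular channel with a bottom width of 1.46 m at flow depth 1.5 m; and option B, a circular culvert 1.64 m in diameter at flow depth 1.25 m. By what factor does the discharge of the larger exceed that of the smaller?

1.26

Channel A: Flow area A = b·y = 1.46 × 1.5 = 2.19 m². Wetted perimeter P = b + 2y = 1.46 + 2×1.5 = 4.46 m. Hydraulic radius R = A/P = 2.19/4.46 = 0.491 m. Q_A = (1/0.015)·2.19·0.491^(2/3)·√0.0016 = 3.635 m³/s.
Channel B: For a circular section of diameter D = 1.64 m at depth y = 1.25 m, the central angle is θ = 2 arccos(1 − 2y/D) = 4.246 rad. Then A = (D²/8)(θ − sin θ) = 1.728 m² and P = Dθ/2 = 3.481 m. Hydraulic radius R = A/P = 1.728/3.481 = 0.4962 m. Q_B = (1/0.015)·1.728·0.4962^(2/3)·√0.0016 = 2.888 m³/s.
The larger discharge is 3.635 m³/s and the smaller is 2.888 m³/s; the ratio is 1.26.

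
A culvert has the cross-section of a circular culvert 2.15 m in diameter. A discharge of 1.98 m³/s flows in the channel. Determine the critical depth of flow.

At critical depth, Q² T / (g A³) = 1, i.e. A³/T = Q²/g = 1.98²/9.81 = 0.3996.
Try y = 0.47 m: A³/T = 0.1137 — low.
Try y = 0.768 m: A³/T = 0.766 — high.
Try y = 0.649 m: A³/T = 0.3995 — matches.

y_c = 0.649 m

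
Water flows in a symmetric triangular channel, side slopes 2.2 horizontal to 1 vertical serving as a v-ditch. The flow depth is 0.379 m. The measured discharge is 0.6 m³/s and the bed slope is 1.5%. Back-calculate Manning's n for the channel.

For a triangular section with side slope z = 2.2: A = zy² = 2.2×0.379² = 0.316 m²; P = 2y√(1+z²) = 2×0.379×2.417 = 1.832 m.
Hydraulic radius R = A/P = 0.316/1.832 = 0.1725 m.
Rearranging Manning's equation: n = (1/Q) A R^(2/3) S^(1/2) = (1/0.6) × 0.316 × 0.1725^(2/3) × √0.015 = 0.02.

n = 0.02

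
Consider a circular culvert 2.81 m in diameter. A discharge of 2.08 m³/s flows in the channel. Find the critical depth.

y_c = 0.617 m

At critical depth, Q² T / (g A³) = 1, i.e. A³/T = Q²/g = 2.08²/9.81 = 0.441.
Try y = 0.435 m: A³/T = 0.112 — too small.
Try y = 0.754 m: A³/T = 0.9646 — too large.
Try y = 0.617 m: A³/T = 0.4413 — matches.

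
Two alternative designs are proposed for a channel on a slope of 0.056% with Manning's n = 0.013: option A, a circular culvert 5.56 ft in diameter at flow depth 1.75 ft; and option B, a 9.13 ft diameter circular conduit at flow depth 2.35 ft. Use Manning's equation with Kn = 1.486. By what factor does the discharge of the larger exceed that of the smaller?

Channel A: For a circular section of diameter D = 5.56 ft at depth y = 1.75 ft, the central angle is θ = 2 arccos(1 − 2y/D) = 2.382 rad. Then A = (D²/8)(θ − sin θ) = 6.547 ft² and P = Dθ/2 = 6.623 ft. Hydraulic radius R = A/P = 6.547/6.623 = 0.9884 ft. Q_A = (1.486/0.013)·6.547·0.9884^(2/3)·√0.00056 = 17.57 ft³/s.
Channel B: For a circular section of diameter D = 9.13 ft at depth y = 2.35 ft, the central angle is θ = 2 arccos(1 − 2y/D) = 2.128 rad. Then A = (D²/8)(θ − sin θ) = 13.34 ft² and P = Dθ/2 = 9.716 ft. Hydraulic radius R = A/P = 13.34/9.716 = 1.373 ft. Q_B = (1.486/0.013)·13.34·1.373^(2/3)·√0.00056 = 44.55 ft³/s.
The larger discharge is 44.55 ft³/s and the smaller is 17.57 ft³/s; the ratio is 2.54.

2.54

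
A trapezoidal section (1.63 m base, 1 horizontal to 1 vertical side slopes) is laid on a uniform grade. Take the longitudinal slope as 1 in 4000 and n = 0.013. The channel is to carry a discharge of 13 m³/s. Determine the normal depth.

Manning's equation rearranged: A R^(2/3) = nQ / (1·√S) = 0.013 × 13 / (√0.00025) = 10.69.
At y = 2.08 m: A R^(2/3) = 7.856 — low.
At y = 2.41 m: A R^(2/3) = 10.7 — ≈ 10.69.

y_n = 2.41 m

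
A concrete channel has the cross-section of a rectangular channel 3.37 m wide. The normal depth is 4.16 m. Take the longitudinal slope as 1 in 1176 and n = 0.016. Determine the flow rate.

Flow area A = b·y = 3.37 × 4.16 = 14.02 m². Wetted perimeter P = b + 2y = 3.37 + 2×4.16 = 11.69 m.
Hydraulic radius R = A/P = 14.02/11.69 = 1.199 m.
Manning's equation: Q = (1/n) A R^(2/3) S^(1/2) = (1/0.016) × 14.02 × 1.199^(2/3) × 0.0008503^(1/2) = 28.8 m³/s.

Q = 28.8 m³/s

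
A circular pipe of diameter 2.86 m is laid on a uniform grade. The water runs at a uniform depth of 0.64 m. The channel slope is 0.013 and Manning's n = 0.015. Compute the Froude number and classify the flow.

supercritical

For a circular section of diameter D = 2.86 m at depth y = 0.64 m, the central angle is θ = 2 arccos(1 − 2y/D) = 1.971 rad. Then A = (D²/8)(θ − sin θ) = 1.074 m² and P = Dθ/2 = 2.819 m.
Hydraulic radius R = A/P = 1.074/2.819 = 0.3809 m.
V = (1/n) R^(2/3) √S = (1/0.015) × 0.3809^(2/3) × √0.013 = 3.994 m/s. Hydraulic depth D_h = A/T = 1.074/2.384 = 0.4503 m.
Froude number Fr = V/√(g·D_h) = 3.994/√(9.81×0.4503) = 1.9, which is greater than 1, so the flow is supercritical.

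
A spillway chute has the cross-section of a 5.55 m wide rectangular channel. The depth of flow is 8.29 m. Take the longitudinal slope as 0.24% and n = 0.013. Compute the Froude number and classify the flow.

Flow area A = b·y = 5.55 × 8.29 = 46.01 m². Wetted perimeter P = b + 2y = 5.55 + 2×8.29 = 22.13 m.
Hydraulic radius R = A/P = 46.01/22.13 = 2.079 m.
V = (1/n) R^(2/3) √S = (1/0.013) × 2.079^(2/3) × √0.0024 = 6.139 m/s. Hydraulic depth D_h = A/T = 46.01/5.55 = 8.29 m.
Froude number Fr = V/√(g·D_h) = 6.139/√(9.81×8.29) = 0.681, which is less than 1, so the flow is subcritical.

subcritical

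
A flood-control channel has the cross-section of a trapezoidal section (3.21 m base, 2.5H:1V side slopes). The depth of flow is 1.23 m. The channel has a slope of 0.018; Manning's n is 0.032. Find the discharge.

With bottom width b = 3.21 m and side slope z = 2.5: A = (b + zy)y = (3.21 + 2.5×1.23)×1.23 = 7.731 m²; P = b + 2y√(1+z²) = 3.21 + 2×1.23×2.693 = 9.834 m.
Hydraulic radius R = A/P = 7.731/9.834 = 0.7861 m.
Manning's equation: Q = (1/n) A R^(2/3) S^(1/2) = (1/0.032) × 7.731 × 0.7861^(2/3) × 0.018^(1/2) = 27.6 m³/s.

Q = 27.6 m³/s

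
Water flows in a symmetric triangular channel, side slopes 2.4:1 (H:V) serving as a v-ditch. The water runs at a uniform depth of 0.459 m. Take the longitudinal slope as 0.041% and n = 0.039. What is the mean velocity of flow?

V = 0.185 m/s

For a triangular section with side slope z = 2.4: A = zy² = 2.4×0.459² = 0.5056 m²; P = 2y√(1+z²) = 2×0.459×2.6 = 2.387 m.
Hydraulic radius R = A/P = 0.5056/2.387 = 0.2118 m.
From Manning's equation, V = (1/n) R^(2/3) S^(1/2) = (1/0.039) × 0.2118^(2/3) × 0.00041^(1/2) = 0.185 m/s.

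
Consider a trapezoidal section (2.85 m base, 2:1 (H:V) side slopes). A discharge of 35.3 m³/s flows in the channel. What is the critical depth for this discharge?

y_c = 1.71 m

At critical depth, Q² T / (g A³) = 1, i.e. A³/T = Q²/g = 35.3²/9.81 = 127.
Trying y = 1.97 m: A³/T = 223.1 — too large.
Trying y = 1.33 m: A³/T = 48.17 — too small.
Trying y = 1.71 m: A³/T = 127.2 — ≈ 127.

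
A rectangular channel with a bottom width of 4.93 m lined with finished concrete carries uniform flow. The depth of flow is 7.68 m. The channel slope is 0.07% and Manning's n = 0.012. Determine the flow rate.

Q = 127 m³/s

Flow area A = b·y = 4.93 × 7.68 = 37.86 m². Wetted perimeter P = b + 2y = 4.93 + 2×7.68 = 20.29 m.
Hydraulic radius R = A/P = 37.86/20.29 = 1.866 m.
Manning's equation: Q = (1/n) A R^(2/3) S^(1/2) = (1/0.012) × 37.86 × 1.866^(2/3) × 0.0007^(1/2) = 127 m³/s.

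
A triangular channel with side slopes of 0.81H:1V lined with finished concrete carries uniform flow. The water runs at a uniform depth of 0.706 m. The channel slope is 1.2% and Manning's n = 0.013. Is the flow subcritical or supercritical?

supercritical

For a triangular section with side slope z = 0.81: A = zy² = 0.81×0.706² = 0.4037 m²; P = 2y√(1+z²) = 2×0.706×1.287 = 1.817 m.
Hydraulic radius R = A/P = 0.4037/1.817 = 0.2222 m.
V = (1/n) R^(2/3) √S = (1/0.013) × 0.2222^(2/3) × √0.012 = 3.091 m/s. Hydraulic depth D_h = A/T = 0.4037/1.144 = 0.353 m.
Froude number Fr = V/√(g·D_h) = 3.091/√(9.81×0.353) = 1.66, which is greater than 1, so the flow is supercritical.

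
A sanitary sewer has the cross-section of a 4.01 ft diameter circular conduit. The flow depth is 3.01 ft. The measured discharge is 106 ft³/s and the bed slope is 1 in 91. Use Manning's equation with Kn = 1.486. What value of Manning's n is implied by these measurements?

n = 0.017

For a circular section of diameter D = 4.01 ft at depth y = 3.01 ft, the central angle is θ = 2 arccos(1 − 2y/D) = 4.192 rad. Then A = (D²/8)(θ − sin θ) = 10.17 ft² and P = Dθ/2 = 8.404 ft.
Hydraulic radius R = A/P = 10.17/8.404 = 1.21 ft.
Rearranging Manning's equation: n = (1.486/Q) A R^(2/3) S^(1/2) = (1.486/106) × 10.17 × 1.21^(2/3) × √0.01099 = 0.017.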